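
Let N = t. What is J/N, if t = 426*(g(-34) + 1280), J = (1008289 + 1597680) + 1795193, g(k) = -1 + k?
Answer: 244509/29465 ≈ 8.2983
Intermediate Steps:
J = 4401162 (J = 2605969 + 1795193 = 4401162)
t = 530370 (t = 426*((-1 - 34) + 1280) = 426*(-35 + 1280) = 426*1245 = 530370)
N = 530370
J/N = 4401162/530370 = 4401162*(1/530370) = 244509/29465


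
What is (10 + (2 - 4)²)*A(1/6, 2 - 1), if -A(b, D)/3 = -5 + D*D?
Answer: 168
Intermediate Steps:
A(b, D) = 15 - 3*D² (A(b, D) = -3*(-5 + D*D) = -3*(-5 + D²) = 15 - 3*D²)
(10 + (2 - 4)²)*A(1/6, 2 - 1) = (10 + (2 - 4)²)*(15 - 3*(2 - 1)²) = (10 + (-2)²)*(15 - 3*1²) = (10 + 4)*(15 - 3*1) = 14*(15 - 3) = 14*12 = 168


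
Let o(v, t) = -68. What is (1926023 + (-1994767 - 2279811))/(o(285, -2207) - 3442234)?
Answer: 2348555/3442302 ≈ 0.68226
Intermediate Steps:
(1926023 + (-1994767 - 2279811))/(o(285, -2207) - 3442234) = (1926023 + (-1994767 - 2279811))/(-68 - 3442234) = (1926023 - 4274578)/(-3442302) = -2348555*(-1/3442302) = 2348555/3442302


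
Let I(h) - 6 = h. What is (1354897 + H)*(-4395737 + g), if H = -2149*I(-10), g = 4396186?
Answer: 612208357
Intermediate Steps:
I(h) = 6 + h
H = 8596 (H = -2149*(6 - 10) = -2149*(-4) = 8596)
(1354897 + H)*(-4395737 + g) = (1354897 + 8596)*(-4395737 + 4396186) = 1363493*449 = 612208357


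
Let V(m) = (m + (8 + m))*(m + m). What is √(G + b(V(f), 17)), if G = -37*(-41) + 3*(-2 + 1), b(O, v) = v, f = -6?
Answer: √1531 ≈ 39.128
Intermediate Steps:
V(m) = 2*m*(8 + 2*m) (V(m) = (8 + 2*m)*(2*m) = 2*m*(8 + 2*m))
G = 1514 (G = 1517 + 3*(-1) = 1517 - 3 = 1514)
√(G + b(V(f), 17)) = √(1514 + 17) = √1531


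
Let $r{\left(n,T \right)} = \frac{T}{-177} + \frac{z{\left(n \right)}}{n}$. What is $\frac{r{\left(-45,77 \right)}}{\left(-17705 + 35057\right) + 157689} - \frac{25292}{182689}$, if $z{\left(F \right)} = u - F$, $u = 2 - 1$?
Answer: $- \frac{11754755484401}{84901763236095} \approx -0.13845$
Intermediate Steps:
$u = 1$
$z{\left(F \right)} = 1 - F$
$r{\left(n,T \right)} = - \frac{T}{177} + \frac{1 - n}{n}$ ($r{\left(n,T \right)} = \frac{T}{-177} + \frac{1 - n}{n} = T \left(- \frac{1}{177}\right) + \frac{1 - n}{n} = - \frac{T}{177} + \frac{1 - n}{n}$)
$\frac{r{\left(-45,77 \right)}}{\left(-17705 + 35057\right) + 157689} - \frac{25292}{182689} = \frac{-1 + \frac{1}{-45} - \frac{77}{177}}{\left(-17705 + 35057\right) + 157689} - \frac{25292}{182689} = \frac{-1 - \frac{1}{45} - \frac{77}{177}}{17352 + 157689} - \frac{25292}{182689} = - \frac{3869}{2655 \cdot 175041} - \frac{25292}{182689} = \left(- \frac{3869}{2655}\right) \frac{1}{175041} - \frac{25292}{182689} = - \frac{3869}{464733855} - \frac{25292}{182689} = - \frac{11754755484401}{84901763236095}$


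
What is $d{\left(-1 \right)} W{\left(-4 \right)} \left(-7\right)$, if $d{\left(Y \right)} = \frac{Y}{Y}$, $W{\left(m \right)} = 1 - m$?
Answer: $-35$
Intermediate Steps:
$d{\left(Y \right)} = 1$
$d{\left(-1 \right)} W{\left(-4 \right)} \left(-7\right) = 1 \left(1 - -4\right) \left(-7\right) = 1 \left(1 + 4\right) \left(-7\right) = 1 \cdot 5 \left(-7\right) = 5 \left(-7\right) = -35$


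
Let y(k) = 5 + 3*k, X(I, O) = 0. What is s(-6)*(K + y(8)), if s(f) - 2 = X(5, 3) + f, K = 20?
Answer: -196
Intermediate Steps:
s(f) = 2 + f (s(f) = 2 + (0 + f) = 2 + f)
s(-6)*(K + y(8)) = (2 - 6)*(20 + (5 + 3*8)) = -4*(20 + (5 + 24)) = -4*(20 + 29) = -4*49 = -196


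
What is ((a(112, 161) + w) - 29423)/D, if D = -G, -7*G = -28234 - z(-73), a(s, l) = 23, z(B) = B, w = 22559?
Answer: 6841/4023 ≈ 1.7005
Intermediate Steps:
G = 4023 (G = -(-28234 - 1*(-73))/7 = -(-28234 + 73)/7 = -⅐*(-28161) = 4023)
D = -4023 (D = -1*4023 = -4023)
((a(112, 161) + w) - 29423)/D = ((23 + 22559) - 29423)/(-4023) = (22582 - 29423)*(-1/4023) = -6841*(-1/4023) = 6841/4023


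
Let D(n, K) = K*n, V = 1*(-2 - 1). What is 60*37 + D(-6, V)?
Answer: 2238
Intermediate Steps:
V = -3 (V = 1*(-3) = -3)
60*37 + D(-6, V) = 60*37 - 3*(-6) = 2220 + 18 = 2238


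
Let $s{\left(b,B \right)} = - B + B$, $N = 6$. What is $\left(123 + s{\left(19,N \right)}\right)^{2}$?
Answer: $15129$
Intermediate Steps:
$s{\left(b,B \right)} = 0$
$\left(123 + s{\left(19,N \right)}\right)^{2} = \left(123 + 0\right)^{2} = 123^{2} = 15129$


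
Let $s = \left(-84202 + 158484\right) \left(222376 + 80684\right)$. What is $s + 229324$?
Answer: $22512132244$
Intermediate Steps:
$s = 22511902920$ ($s = 74282 \cdot 303060 = 22511902920$)
$s + 229324 = 22511902920 + 229324 = 22512132244$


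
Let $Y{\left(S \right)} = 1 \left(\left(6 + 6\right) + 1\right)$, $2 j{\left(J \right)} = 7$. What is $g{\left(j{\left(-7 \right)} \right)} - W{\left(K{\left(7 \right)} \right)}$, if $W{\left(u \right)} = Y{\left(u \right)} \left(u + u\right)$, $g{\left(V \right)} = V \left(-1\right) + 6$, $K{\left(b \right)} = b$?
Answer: $- \frac{359}{2} \approx -179.5$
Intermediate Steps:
$j{\left(J \right)} = \frac{7}{2}$ ($j{\left(J \right)} = \frac{1}{2} \cdot 7 = \frac{7}{2}$)
$Y{\left(S \right)} = 13$ ($Y{\left(S \right)} = 1 \left(12 + 1\right) = 1 \cdot 13 = 13$)
$g{\left(V \right)} = 6 - V$ ($g{\left(V \right)} = - V + 6 = 6 - V$)
$W{\left(u \right)} = 26 u$ ($W{\left(u \right)} = 13 \left(u + u\right) = 13 \cdot 2 u = 26 u$)
$g{\left(j{\left(-7 \right)} \right)} - W{\left(K{\left(7 \right)} \right)} = \left(6 - \frac{7}{2}\right) - 26 \cdot 7 = \left(6 - \frac{7}{2}\right) - 182 = \frac{5}{2} - 182 = - \frac{359}{2}$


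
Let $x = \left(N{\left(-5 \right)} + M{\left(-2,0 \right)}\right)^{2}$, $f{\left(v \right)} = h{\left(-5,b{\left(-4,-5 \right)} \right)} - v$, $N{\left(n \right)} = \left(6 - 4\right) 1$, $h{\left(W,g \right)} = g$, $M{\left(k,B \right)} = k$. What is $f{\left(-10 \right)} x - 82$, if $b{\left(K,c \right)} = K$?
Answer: $-82$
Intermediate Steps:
$N{\left(n \right)} = 2$ ($N{\left(n \right)} = 2 \cdot 1 = 2$)
$f{\left(v \right)} = -4 - v$
$x = 0$ ($x = \left(2 - 2\right)^{2} = 0^{2} = 0$)
$f{\left(-10 \right)} x - 82 = \left(-4 - -10\right) 0 - 82 = \left(-4 + 10\right) 0 - 82 = 6 \cdot 0 - 82 = 0 - 82 = -82$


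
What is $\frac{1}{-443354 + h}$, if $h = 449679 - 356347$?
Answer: $- \frac{1}{350022} \approx -2.857 \cdot 10^{-6}$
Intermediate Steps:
$h = 93332$
$\frac{1}{-443354 + h} = \frac{1}{-443354 + 93332} = \frac{1}{-350022} = - \frac{1}{350022}$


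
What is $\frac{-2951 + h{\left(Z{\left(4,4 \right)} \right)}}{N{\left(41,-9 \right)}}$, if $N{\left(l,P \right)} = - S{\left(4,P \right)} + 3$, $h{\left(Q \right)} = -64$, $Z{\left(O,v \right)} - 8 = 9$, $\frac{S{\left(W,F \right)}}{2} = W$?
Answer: $603$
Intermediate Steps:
$S{\left(W,F \right)} = 2 W$
$Z{\left(O,v \right)} = 17$ ($Z{\left(O,v \right)} = 8 + 9 = 17$)
$N{\left(l,P \right)} = -5$ ($N{\left(l,P \right)} = - 2 \cdot 4 + 3 = \left(-1\right) 8 + 3 = -8 + 3 = -5$)
$\frac{-2951 + h{\left(Z{\left(4,4 \right)} \right)}}{N{\left(41,-9 \right)}} = \frac{-2951 - 64}{-5} = \left(-3015\right) \left(- \frac{1}{5}\right) = 603$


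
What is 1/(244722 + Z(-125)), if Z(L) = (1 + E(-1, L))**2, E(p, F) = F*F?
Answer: 1/244416598 ≈ 4.0914e-9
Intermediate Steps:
E(p, F) = F**2
Z(L) = (1 + L**2)**2
1/(244722 + Z(-125)) = 1/(244722 + (1 + (-125)**2)**2) = 1/(244722 + (1 + 15625)**2) = 1/(244722 + 15626**2) = 1/(244722 + 244171876) = 1/244416598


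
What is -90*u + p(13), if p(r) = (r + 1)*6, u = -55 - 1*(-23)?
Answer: 2964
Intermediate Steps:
u = -32 (u = -55 + 23 = -32)
p(r) = 6 + 6*r (p(r) = (1 + r)*6 = 6 + 6*r)
-90*u + p(13) = -90*(-32) + (6 + 6*13) = 2880 + (6 + 78) = 2880 + 84 = 2964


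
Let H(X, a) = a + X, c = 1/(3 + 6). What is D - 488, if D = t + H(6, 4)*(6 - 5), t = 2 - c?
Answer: -4285/9 ≈ -476.11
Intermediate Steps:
c = 1/9 ≈ 0.11111
t = 17/9 (t = 2 - 1*1/9 = 2 - 1/9 = 17/9 ≈ 1.8889)
H(X, a) = X + a
D = 107/9 (D = 17/9 + (6 + 4)*(6 - 5) = 17/9 + 10*1 = 17/9 + 10 = 107/9 ≈ 11.889)
D - 488 = 107/9 - 488 = -4285/9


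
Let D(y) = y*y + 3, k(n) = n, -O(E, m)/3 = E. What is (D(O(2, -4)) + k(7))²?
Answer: 2116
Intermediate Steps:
O(E, m) = -3*E
D(y) = 3 + y² (D(y) = y² + 3 = 3 + y²)
(D(O(2, -4)) + k(7))² = ((3 + (-3*2)²) + 7)² = ((3 + (-6)²) + 7)² = ((3 + 36) + 7)² = (39 + 7)² = 46² = 2116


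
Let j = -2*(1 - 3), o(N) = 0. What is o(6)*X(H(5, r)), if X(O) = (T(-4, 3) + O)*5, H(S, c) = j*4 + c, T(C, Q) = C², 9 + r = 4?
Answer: 0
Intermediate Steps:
r = -5 (r = -9 + 4 = -5)
j = 4 (j = -2*(-2) = 4)
H(S, c) = 16 + c (H(S, c) = 4*4 + c = 16 + c)
X(O) = 80 + 5*O (X(O) = ((-4)² + O)*5 = (16 + O)*5 = 80 + 5*O)
o(6)*X(H(5, r)) = 0*(80 + 5*(16 - 5)) = 0*(80 + 5*11) = 0*(80 + 55) = 0*135 = 0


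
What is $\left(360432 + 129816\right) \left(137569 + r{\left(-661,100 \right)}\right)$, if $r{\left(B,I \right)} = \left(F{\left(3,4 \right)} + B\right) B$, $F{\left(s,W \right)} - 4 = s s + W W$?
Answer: $272245009608$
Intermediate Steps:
$F{\left(s,W \right)} = 4 + W^{2} + s^{2}$ ($F{\left(s,W \right)} = 4 + \left(s s + W W\right) = 4 + \left(s^{2} + W^{2}\right) = 4 + \left(W^{2} + s^{2}\right) = 4 + W^{2} + s^{2}$)
$r{\left(B,I \right)} = B \left(29 + B\right)$ ($r{\left(B,I \right)} = \left(\left(4 + 4^{2} + 3^{2}\right) + B\right) B = \left(\left(4 + 16 + 9\right) + B\right) B = \left(29 + B\right) B = B \left(29 + B\right)$)
$\left(360432 + 129816\right) \left(137569 + r{\left(-661,100 \right)}\right) = \left(360432 + 129816\right) \left(137569 - 661 \left(29 - 661\right)\right) = 490248 \left(137569 - -417752\right) = 490248 \left(137569 + 417752\right) = 490248 \cdot 555321 = 272245009608$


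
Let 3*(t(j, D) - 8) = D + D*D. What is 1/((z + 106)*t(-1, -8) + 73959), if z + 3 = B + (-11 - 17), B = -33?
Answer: 1/75079 ≈ 1.3319e-5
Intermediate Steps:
z = -64 (z = -3 + (-33 + (-11 - 17)) = -3 + (-33 - 28) = -3 - 61 = -64)
t(j, D) = 8 + D/3 + D²/3 (t(j, D) = 8 + (D + D*D)/3 = 8 + (D + D²)/3 = 8 + (D/3 + D²/3) = 8 + D/3 + D²/3)
1/((z + 106)*t(-1, -8) + 73959) = 1/((-64 + 106)*(8 + (⅓)*(-8) + (⅓)*(-8)²) + 73959) = 1/(42*(8 - 8/3 + (⅓)*64) + 73959) = 1/(42*(8 - 8/3 + 64/3) + 73959) = 1/(42*(80/3) + 73959) = 1/(1120 + 73959) = 1/75079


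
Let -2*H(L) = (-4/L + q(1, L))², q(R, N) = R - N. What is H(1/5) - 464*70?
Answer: -816608/25 ≈ -32664.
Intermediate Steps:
H(L) = -(1 - L - 4/L)²/2 (H(L) = -(-4/L + (1 - L))²/2 = -(1 - L - 4/L)²/2)
H(1/5) - 464*70 = -(4 + (-1 + 1/5)/5)²/(2*(1/5)²) - 464*70 = -(4 + (-1 + ⅕)/5)²/(2*5⁻²) - 32480 = -½*25*(4 + (⅕)*(-⅘))² - 32480 = -½*25*(4 - 4/25)² - 32480 = -½*25*(96/25)² - 32480 = -½*25*9216/625 - 32480 = -4608/25 - 32480 = -816608/25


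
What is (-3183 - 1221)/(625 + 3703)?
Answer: -1101/1082 ≈ -1.0176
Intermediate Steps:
(-3183 - 1221)/(625 + 3703) = -4404/4328 = -4404*1/4328 = -1101/1082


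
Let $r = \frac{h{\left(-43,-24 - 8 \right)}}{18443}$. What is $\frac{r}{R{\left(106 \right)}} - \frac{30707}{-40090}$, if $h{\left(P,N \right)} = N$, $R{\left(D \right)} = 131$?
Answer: $\frac{74187842451}{96858762970} \approx 0.76594$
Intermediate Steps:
$r = - \frac{32}{18443}$ ($r = \frac{-24 - 8}{18443} = \left(-24 - 8\right) \frac{1}{18443} = \left(-32\right) \frac{1}{18443} = - \frac{32}{18443} \approx -0.0017351$)
$\frac{r}{R{\left(106 \right)}} - \frac{30707}{-40090} = - \frac{32}{18443 \cdot 131} - \frac{30707}{-40090} = \left(- \frac{32}{18443}\right) \frac{1}{131} - - \frac{30707}{40090} = - \frac{32}{2416033} + \frac{30707}{40090} = \frac{74187842451}{96858762970}$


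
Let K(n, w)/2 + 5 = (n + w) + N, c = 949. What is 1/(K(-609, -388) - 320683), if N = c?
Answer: -1/320789 ≈ -3.1173e-6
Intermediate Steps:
N = 949
K(n, w) = 1888 + 2*n + 2*w (K(n, w) = -10 + 2*((n + w) + 949) = -10 + 2*(949 + n + w) = -10 + (1898 + 2*n + 2*w) = 1888 + 2*n + 2*w)
1/(K(-609, -388) - 320683) = 1/((1888 + 2*(-609) + 2*(-388)) - 320683) = 1/((1888 - 1218 - 776) - 320683) = 1/(-106 - 320683) = 1/(-320789) = -1/320789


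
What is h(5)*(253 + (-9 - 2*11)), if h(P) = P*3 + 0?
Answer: 3330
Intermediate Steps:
h(P) = 3*P (h(P) = 3*P + 0 = 3*P)
h(5)*(253 + (-9 - 2*11)) = (3*5)*(253 + (-9 - 2*11)) = 15*(253 + (-9 - 22)) = 15*(253 - 31) = 15*222 = 3330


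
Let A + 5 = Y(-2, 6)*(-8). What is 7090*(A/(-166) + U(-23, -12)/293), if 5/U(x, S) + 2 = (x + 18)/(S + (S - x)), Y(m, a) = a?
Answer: 168093265/72957 ≈ 2304.0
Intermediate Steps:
U(x, S) = 5/(-2 + (18 + x)/(-x + 2*S)) (U(x, S) = 5/(-2 + (x + 18)/(S + (S - x))) = 5/(-2 + (18 + x)/(-x + 2*S)))
A = -53 (A = -5 + 6*(-8) = -5 - 48 = -53)
7090*(A/(-166) + U(-23, -12)/293) = 7090*(-53/(-166) + (5*(-1*(-23) + 2*(-12))/(18 - 4*(-12) + 3*(-23)))/293) = 7090*(-53*(-1/166) + (5*(23 - 24)/(18 + 48 - 69))*(1/293)) = 7090*(53/166 + (5*(-1)/(-3))*(1/293)) = 7090*(53/166 + (5*(-⅓)*(-1))*(1/293)) = 7090*(53/166 + (5/3)*(1/293)) = 7090*(53/166 + 5/879) = 7090*(47417/145914) = 168093265/72957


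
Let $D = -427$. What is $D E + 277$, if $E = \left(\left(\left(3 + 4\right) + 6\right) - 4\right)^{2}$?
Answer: $-34310$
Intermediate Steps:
$E = 81$ ($E = \left(\left(7 + 6\right) - 4\right)^{2} = \left(13 - 4\right)^{2} = 9^{2} = 81$)
$D E + 277 = \left(-427\right) 81 + 277 = -34587 + 277 = -34310$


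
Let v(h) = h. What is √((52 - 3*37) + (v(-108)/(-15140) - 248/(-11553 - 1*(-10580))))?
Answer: 108*I*√68301301530/3682805 ≈ 7.6641*I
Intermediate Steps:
√((52 - 3*37) + (v(-108)/(-15140) - 248/(-11553 - 1*(-10580)))) = √((52 - 3*37) + (-108/(-15140) - 248/(-11553 - 1*(-10580)))) = √((52 - 111) + (-108*(-1/15140) - 248/(-11553 + 10580))) = √(-59 + (27/3785 - 248/(-973))) = √(-59 + (27/3785 - 248*(-1/973))) = √(-59 + (27/3785 + 248/973)) = √(-59 + 964951/3682805) = √(-216320544/3682805) = 108*I*√68301301530/3682805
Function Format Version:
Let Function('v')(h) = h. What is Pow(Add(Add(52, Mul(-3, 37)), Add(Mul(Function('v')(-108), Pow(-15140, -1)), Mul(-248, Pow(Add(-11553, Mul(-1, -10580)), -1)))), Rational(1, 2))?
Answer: Mul(Rational(108, 3682805), I, Pow(68301301530, Rational(1, 2))) ≈ Mul(7.6641, I)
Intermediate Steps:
Pow(Add(Add(52, Mul(-3, 37)), Add(Mul(Function('v')(-108), Pow(-15140, -1)), Mul(-248, Pow(Add(-11553, Mul(-1, -10580)), -1)))), Rational(1, 2)) = Pow(Add(Add(52, Mul(-3, 37)), Add(Mul(-108, Pow(-15140, -1)), Mul(-248, Pow(Add(-11553, Mul(-1, -10580)), -1)))), Rational(1, 2)) = Pow(Add(Add(52, -111), Add(Mul(-108, Rational(-1, 15140)), Mul(-248, Pow(Add(-11553, 10580), -1)))), Rational(1, 2)) = Pow(Add(-59, Add(Rational(27, 3785), Mul(-248, Pow(-973, -1)))), Rational(1, 2)) = Pow(Add(-59, Add(Rational(27, 3785), Mul(-248, Rational(-1, 973)))), Rational(1, 2)) = Pow(Add(-59, Add(Rational(27, 3785), Rational(248, 973))), Rational(1, 2)) = Pow(Add(-59, Rational(964951, 3682805)), Rational(1, 2)) = Pow(Rational(-216320544, 3682805), Rational(1, 2)) = Mul(Rational(108, 3682805), I, Pow(68301301530, Rational(1, 2)))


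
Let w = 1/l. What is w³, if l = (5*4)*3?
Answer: 1/216000 ≈ 4.6296e-6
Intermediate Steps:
l = 60 (l = 20*3 = 60)
w = 1/60 ≈ 0.016667
w³ = (1/60)³ = 1/216000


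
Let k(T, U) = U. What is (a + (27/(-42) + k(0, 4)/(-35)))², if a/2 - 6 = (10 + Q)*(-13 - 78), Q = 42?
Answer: 437837626249/4900 ≈ 8.9355e+7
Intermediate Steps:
a = -9452 (a = 12 + 2*((10 + 42)*(-13 - 78)) = 12 + 2*(52*(-91)) = 12 + 2*(-4732) = 12 - 9464 = -9452)
(a + (27/(-42) + k(0, 4)/(-35)))² = (-9452 + (27/(-42) + 4/(-35)))² = (-9452 + (27*(-1/42) + 4*(-1/35)))² = (-9452 + (-9/14 - 4/35))² = (-9452 - 53/70)² = (-661693/70)² = 437837626249/4900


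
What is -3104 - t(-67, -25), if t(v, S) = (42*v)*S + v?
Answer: -73387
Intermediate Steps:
t(v, S) = v + 42*S*v (t(v, S) = 42*S*v + v = v + 42*S*v)
-3104 - t(-67, -25) = -3104 - (-67)*(1 + 42*(-25)) = -3104 - (-67)*(1 - 1050) = -3104 - (-67)*(-1049) = -3104 - 1*70283 = -3104 - 70283 = -73387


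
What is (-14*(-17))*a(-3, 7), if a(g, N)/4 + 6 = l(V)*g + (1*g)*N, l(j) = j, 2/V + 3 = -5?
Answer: -24990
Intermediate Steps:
V = -¼ (V = 2/(-3 - 5) = 2/(-8) = 2*(-⅛) = -¼ ≈ -0.25000)
a(g, N) = -24 - g + 4*N*g (a(g, N) = -24 + 4*(-g/4 + (1*g)*N) = -24 + 4*(-g/4 + g*N) = -24 + 4*(-g/4 + N*g) = -24 + (-g + 4*N*g) = -24 - g + 4*N*g)
(-14*(-17))*a(-3, 7) = (-14*(-17))*(-24 - 1*(-3) + 4*7*(-3)) = 238*(-24 + 3 - 84) = 238*(-105) = -24990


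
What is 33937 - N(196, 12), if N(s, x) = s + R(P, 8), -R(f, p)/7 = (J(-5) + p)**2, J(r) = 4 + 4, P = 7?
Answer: 35533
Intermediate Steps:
J(r) = 8
R(f, p) = -7*(8 + p)**2
N(s, x) = -1792 + s (N(s, x) = s - 7*(8 + 8)**2 = s - 7*16**2 = s - 7*256 = s - 1792 = -1792 + s)
33937 - N(196, 12) = 33937 - (-1792 + 196) = 33937 - 1*(-1596) = 33937 + 1596 = 35533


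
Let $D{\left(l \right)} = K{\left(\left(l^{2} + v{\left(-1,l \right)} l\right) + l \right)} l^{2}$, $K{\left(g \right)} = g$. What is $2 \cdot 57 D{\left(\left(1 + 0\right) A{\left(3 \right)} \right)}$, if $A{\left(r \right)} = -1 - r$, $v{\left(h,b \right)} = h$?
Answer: $29184$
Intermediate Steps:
$D{\left(l \right)} = l^{4}$ ($D{\left(l \right)} = \left(\left(l^{2} - l\right) + l\right) l^{2} = l^{2} l^{2} = l^{4}$)
$2 \cdot 57 D{\left(\left(1 + 0\right) A{\left(3 \right)} \right)} = 2 \cdot 57 \left(\left(1 + 0\right) \left(-1 - 3\right)\right)^{4} = 114 \left(1 \left(-1 - 3\right)\right)^{4} = 114 \left(1 \left(-4\right)\right)^{4} = 114 \left(-4\right)^{4} = 114 \cdot 256 = 29184$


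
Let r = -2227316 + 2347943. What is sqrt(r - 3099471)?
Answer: 2*I*sqrt(744711) ≈ 1725.9*I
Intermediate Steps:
r = 120627
sqrt(r - 3099471) = sqrt(120627 - 3099471) = sqrt(-2978844) = 2*I*sqrt(744711)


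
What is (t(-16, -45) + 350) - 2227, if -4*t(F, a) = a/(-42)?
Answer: -105127/56 ≈ -1877.3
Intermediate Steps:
t(F, a) = a/168 (t(F, a) = -a/(4*(-42)) = -a*(-1)/(4*42) = -(-1)*a/168 = a/168)
(t(-16, -45) + 350) - 2227 = ((1/168)*(-45) + 350) - 2227 = (-15/56 + 350) - 2227 = 19585/56 - 2227 = -105127/56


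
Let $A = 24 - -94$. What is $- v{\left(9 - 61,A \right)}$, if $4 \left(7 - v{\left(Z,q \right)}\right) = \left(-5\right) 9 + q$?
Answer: $\frac{45}{4} \approx 11.25$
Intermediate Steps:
$A = 118$ ($A = 24 + 94 = 118$)
$v{\left(Z,q \right)} = \frac{73}{4} - \frac{q}{4}$ ($v{\left(Z,q \right)} = 7 - \frac{\left(-5\right) 9 + q}{4} = 7 - \frac{-45 + q}{4} = 7 - \left(- \frac{45}{4} + \frac{q}{4}\right) = \frac{73}{4} - \frac{q}{4}$)
$- v{\left(9 - 61,A \right)} = - (\frac{73}{4} - \frac{59}{2}) = \left(-1\right) \left(- \frac{45}{4}\right) = \frac{45}{4}$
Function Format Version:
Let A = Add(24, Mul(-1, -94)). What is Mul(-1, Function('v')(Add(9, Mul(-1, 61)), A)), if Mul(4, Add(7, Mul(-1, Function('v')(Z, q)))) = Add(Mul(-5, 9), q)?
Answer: Rational(45, 4) ≈ 11.250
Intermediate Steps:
A = 118 (A = Add(24, 94) = 118)
Function('v')(Z, q) = Add(Rational(73, 4), Mul(Rational(-1, 4), q)) (Function('v')(Z, q) = Add(7, Mul(Rational(-1, 4), Add(Mul(-5, 9), q))) = Add(7, Mul(Rational(-1, 4), Add(-45, q))) = Add(7, Add(Rational(45, 4), Mul(Rational(-1, 4), q))) = Add(Rational(73, 4), Mul(Rational(-1, 4), q)))
Mul(-1, Function('v')(Add(9, Mul(-1, 61)), A)) = Mul(-1, Add(Rational(73, 4), Mul(Rational(-1, 4), 118))) = Mul(-1, Add(Rational(73, 4), Rational(-59, 2))) = Mul(-1, Rational(-45, 4)) = Rational(45, 4)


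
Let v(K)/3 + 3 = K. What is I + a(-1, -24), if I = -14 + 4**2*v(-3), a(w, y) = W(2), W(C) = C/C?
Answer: -301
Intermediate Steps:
v(K) = -9 + 3*K
W(C) = 1
a(w, y) = 1
I = -302 (I = -14 + 4**2*(-9 + 3*(-3)) = -14 + 16*(-9 - 9) = -14 + 16*(-18) = -14 - 288 = -302)
I + a(-1, -24) = -302 + 1 = -301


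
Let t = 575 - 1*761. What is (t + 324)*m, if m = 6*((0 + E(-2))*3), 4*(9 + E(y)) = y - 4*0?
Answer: -23598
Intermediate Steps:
t = -186 (t = 575 - 761 = -186)
E(y) = -9 + y/4 (E(y) = -9 + (y - 4*0)/4 = -9 + (y + 0)/4 = -9 + y/4)
m = -171 (m = 6*((0 + (-9 + (¼)*(-2)))*3) = 6*((0 + (-9 - ½))*3) = 6*((0 - 19/2)*3) = 6*(-19/2*3) = 6*(-57/2) = -171)
(t + 324)*m = (-186 + 324)*(-171) = 138*(-171) = -23598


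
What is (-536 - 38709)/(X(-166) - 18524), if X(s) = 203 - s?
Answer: 7849/3631 ≈ 2.1617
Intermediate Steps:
(-536 - 38709)/(X(-166) - 18524) = (-536 - 38709)/((203 - 1*(-166)) - 18524) = -39245/((203 + 166) - 18524) = -39245/(369 - 18524) = -39245/(-18155) = -39245*(-1/18155) = 7849/3631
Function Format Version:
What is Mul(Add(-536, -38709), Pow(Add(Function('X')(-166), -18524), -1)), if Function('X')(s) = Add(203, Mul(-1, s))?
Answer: Rational(7849, 3631) ≈ 2.1617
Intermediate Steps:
Mul(Add(-536, -38709), Pow(Add(Function('X')(-166), -18524), -1)) = Mul(Add(-536, -38709), Pow(Add(Add(203, Mul(-1, -166)), -18524), -1)) = Mul(-39245, Pow(Add(Add(203, 166), -18524), -1)) = Mul(-39245, Pow(Add(369, -18524), -1)) = Mul(-39245, Pow(-18155, -1)) = Mul(-39245, Rational(-1, 18155)) = Rational(7849, 3631)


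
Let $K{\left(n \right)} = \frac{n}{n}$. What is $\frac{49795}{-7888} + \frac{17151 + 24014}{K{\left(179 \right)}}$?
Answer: $\frac{324659725}{7888} \approx 41159.0$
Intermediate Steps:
$K{\left(n \right)} = 1$
$\frac{49795}{-7888} + \frac{17151 + 24014}{K{\left(179 \right)}} = \frac{49795}{-7888} + \frac{17151 + 24014}{1} = 49795 \left(- \frac{1}{7888}\right) + 41165 \cdot 1 = - \frac{49795}{7888} + 41165 = \frac{324659725}{7888}$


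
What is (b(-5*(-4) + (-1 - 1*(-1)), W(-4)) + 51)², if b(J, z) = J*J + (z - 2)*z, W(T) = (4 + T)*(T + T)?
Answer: 203401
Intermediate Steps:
W(T) = 2*T*(4 + T) (W(T) = (4 + T)*(2*T) = 2*T*(4 + T))
b(J, z) = J² + z*(-2 + z) (b(J, z) = J² + (-2 + z)*z = J² + z*(-2 + z))
(b(-5*(-4) + (-1 - 1*(-1)), W(-4)) + 51)² = (((-5*(-4) + (-1 - 1*(-1)))² + (2*(-4)*(4 - 4))² - 4*(-4)*(4 - 4)) + 51)² = (((20 + (-1 + 1))² + (2*(-4)*0)² - 4*(-4)*0) + 51)² = (((20 + 0)² + 0² - 2*0) + 51)² = ((20² + 0 + 0) + 51)² = ((400 + 0 + 0) + 51)² = (400 + 51)² = 451² = 203401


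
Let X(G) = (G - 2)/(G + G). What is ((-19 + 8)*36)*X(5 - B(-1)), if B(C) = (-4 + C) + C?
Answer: -162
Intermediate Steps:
B(C) = -4 + 2*C
X(G) = (-2 + G)/(2*G) (X(G) = (-2 + G)/((2*G)) = (-2 + G)*(1/(2*G)) = (-2 + G)/(2*G))
((-19 + 8)*36)*X(5 - B(-1)) = ((-19 + 8)*36)*((-2 + (5 - (-4 + 2*(-1))))/(2*(5 - (-4 + 2*(-1))))) = (-11*36)*((-2 + (5 - (-4 - 2)))/(2*(5 - (-4 - 2)))) = -198*(-2 + (5 - 1*(-6)))/(5 - 1*(-6)) = -198*(-2 + (5 + 6))/(5 + 6) = -198*(-2 + 11)/11 = -198*9/11 = -396*9/22 = -162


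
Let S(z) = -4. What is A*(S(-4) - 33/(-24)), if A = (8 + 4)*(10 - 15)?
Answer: 315/2 ≈ 157.50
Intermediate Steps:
A = -60 (A = 12*(-5) = -60)
A*(S(-4) - 33/(-24)) = -60*(-4 - 33/(-24)) = -60*(-4 - 33*(-1/24)) = -60*(-4 + 11/8) = -60*(-21/8) = 315/2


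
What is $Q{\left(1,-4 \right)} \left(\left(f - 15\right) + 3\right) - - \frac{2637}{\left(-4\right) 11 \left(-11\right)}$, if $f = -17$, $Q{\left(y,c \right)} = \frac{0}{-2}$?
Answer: $\frac{2637}{484} \approx 5.4483$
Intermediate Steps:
$Q{\left(y,c \right)} = 0$ ($Q{\left(y,c \right)} = 0 \left(- \frac{1}{2}\right) = 0$)
$Q{\left(1,-4 \right)} \left(\left(f - 15\right) + 3\right) - - \frac{2637}{\left(-4\right) 11 \left(-11\right)} = 0 \left(\left(-17 - 15\right) + 3\right) - - \frac{2637}{\left(-4\right) 11 \left(-11\right)} = 0 \left(\left(-17 - 15\right) + 3\right) - - \frac{2637}{\left(-44\right) \left(-11\right)} = 0 \left(-32 + 3\right) - - \frac{2637}{484} = 0 \left(-29\right) - \left(-2637\right) \frac{1}{484} = 0 - - \frac{2637}{484} = 0 + \frac{2637}{484} = \frac{2637}{484}$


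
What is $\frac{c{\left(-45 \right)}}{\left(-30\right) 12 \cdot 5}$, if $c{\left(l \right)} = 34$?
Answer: $- \frac{17}{900} \approx -0.018889$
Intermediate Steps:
$\frac{c{\left(-45 \right)}}{\left(-30\right) 12 \cdot 5} = \frac{34}{\left(-30\right) 12 \cdot 5} = \frac{34}{\left(-360\right) 5} = \frac{34}{-1800} = 34 \left(- \frac{1}{1800}\right) = - \frac{17}{900}$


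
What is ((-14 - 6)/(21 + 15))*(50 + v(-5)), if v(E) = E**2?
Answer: -125/3 ≈ -41.667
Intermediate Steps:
((-14 - 6)/(21 + 15))*(50 + v(-5)) = ((-14 - 6)/(21 + 15))*(50 + (-5)**2) = (-20/36)*(50 + 25) = -20*1/36*75 = -5/9*75 = -125/3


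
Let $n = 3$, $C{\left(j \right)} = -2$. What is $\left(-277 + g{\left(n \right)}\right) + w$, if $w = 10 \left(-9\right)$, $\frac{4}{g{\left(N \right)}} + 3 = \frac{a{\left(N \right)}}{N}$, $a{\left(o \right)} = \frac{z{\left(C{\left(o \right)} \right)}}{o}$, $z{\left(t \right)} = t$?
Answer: $- \frac{10679}{29} \approx -368.24$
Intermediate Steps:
$a{\left(o \right)} = - \frac{2}{o}$
$g{\left(N \right)} = \frac{4}{-3 - \frac{2}{N^{2}}}$ ($g{\left(N \right)} = \frac{4}{-3 + \frac{\left(-2\right) \frac{1}{N}}{N}} = \frac{4}{-3 - \frac{2}{N^{2}}}$)
$w = -90$
$\left(-277 + g{\left(n \right)}\right) + w = \left(-277 - \frac{4 \cdot 3^{2}}{2 + 3 \cdot 3^{2}}\right) - 90 = \left(-277 - \frac{36}{2 + 3 \cdot 9}\right) - 90 = \left(-277 - \frac{36}{2 + 27}\right) - 90 = \left(-277 - \frac{36}{29}\right) - 90 = - \frac{8069}{29} - 90 = - \frac{10679}{29}$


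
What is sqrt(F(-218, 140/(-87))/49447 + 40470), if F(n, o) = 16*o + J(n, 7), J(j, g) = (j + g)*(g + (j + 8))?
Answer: sqrt(748963916976323229)/4301889 ≈ 201.17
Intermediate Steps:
J(j, g) = (g + j)*(8 + g + j) (J(j, g) = (g + j)*(g + (8 + j)) = (g + j)*(8 + g + j))
F(n, o) = 105 + n**2 + 16*o + 22*n (F(n, o) = 16*o + (7**2 + n**2 + 8*7 + 8*n + 2*7*n) = 16*o + (49 + n**2 + 56 + 8*n + 14*n) = 16*o + (105 + n**2 + 22*n) = 105 + n**2 + 16*o + 22*n)
sqrt(F(-218, 140/(-87))/49447 + 40470) = sqrt((105 + (-218)**2 + 16*(140/(-87)) + 22*(-218))/49447 + 40470) = sqrt((105 + 47524 + 16*(140*(-1/87)) - 4796)*(1/49447) + 40470) = sqrt((105 + 47524 + 16*(-140/87) - 4796)*(1/49447) + 40470) = sqrt((105 + 47524 - 2240/87 - 4796)*(1/49447) + 40470) = sqrt((3724231/87)*(1/49447) + 40470) = sqrt(3724231/4301889 + 40470) = sqrt(174101172061/4301889) = sqrt(748963916976323229)/4301889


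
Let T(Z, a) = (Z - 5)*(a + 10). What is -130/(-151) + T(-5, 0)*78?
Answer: -1177670/151 ≈ -7799.1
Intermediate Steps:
T(Z, a) = (-5 + Z)*(10 + a)
-130/(-151) + T(-5, 0)*78 = -130/(-151) + (-50 - 5*0 + 10*(-5) - 5*0)*78 = -130*(-1/151) + (-50 + 0 - 50 + 0)*78 = 130/151 - 100*78 = 130/151 - 7800 = -1177670/151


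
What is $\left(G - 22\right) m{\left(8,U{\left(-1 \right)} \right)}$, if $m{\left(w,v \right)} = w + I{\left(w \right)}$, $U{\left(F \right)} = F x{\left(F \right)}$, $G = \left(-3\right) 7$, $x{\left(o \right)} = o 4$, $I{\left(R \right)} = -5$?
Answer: $-129$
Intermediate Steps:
$x{\left(o \right)} = 4 o$
$G = -21$
$U{\left(F \right)} = 4 F^{2}$ ($U{\left(F \right)} = F 4 F = 4 F^{2}$)
$m{\left(w,v \right)} = -5 + w$ ($m{\left(w,v \right)} = w - 5 = -5 + w$)
$\left(G - 22\right) m{\left(8,U{\left(-1 \right)} \right)} = \left(-21 - 22\right) \left(-5 + 8\right) = \left(-43\right) 3 = -129$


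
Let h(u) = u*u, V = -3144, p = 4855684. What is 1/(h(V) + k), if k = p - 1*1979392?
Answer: 1/12761028 ≈ 7.8364e-8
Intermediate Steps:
h(u) = u²
k = 2876292 (k = 4855684 - 1*1979392 = 4855684 - 1979392 = 2876292)
1/(h(V) + k) = 1/((-3144)² + 2876292) = 1/(9884736 + 2876292) = 1/12761028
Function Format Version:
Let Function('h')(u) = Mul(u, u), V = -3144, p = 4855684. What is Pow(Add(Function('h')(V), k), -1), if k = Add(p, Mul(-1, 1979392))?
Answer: Rational(1, 12761028) ≈ 7.8364e-8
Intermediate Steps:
Function('h')(u) = Pow(u, 2)
k = 2876292 (k = Add(4855684, Mul(-1, 1979392)) = Add(4855684, -1979392) = 2876292)
Pow(Add(Function('h')(V), k), -1) = Pow(Add(Pow(-3144, 2), 2876292), -1) = Pow(Add(9884736, 2876292), -1) = Pow(12761028, -1) = Rational(1, 12761028)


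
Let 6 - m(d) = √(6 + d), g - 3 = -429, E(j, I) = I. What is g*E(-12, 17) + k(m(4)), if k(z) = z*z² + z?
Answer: -6840 - 119*√10 ≈ -7216.3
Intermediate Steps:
g = -426 (g = 3 - 429 = -426)
m(d) = 6 - √(6 + d)
k(z) = z + z³ (k(z) = z³ + z = z + z³)
g*E(-12, 17) + k(m(4)) = -426*17 + ((6 - √(6 + 4)) + (6 - √(6 + 4))³) = -7242 + ((6 - √10) + (6 - √10)³) = -7242 + (6 + (6 - √10)³ - √10) = -7236 + (6 - √10)³ - √10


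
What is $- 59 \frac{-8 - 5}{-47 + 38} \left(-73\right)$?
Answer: $\frac{55991}{9} \approx 6221.2$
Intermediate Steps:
$- 59 \frac{-8 - 5}{-47 + 38} \left(-73\right) = - 59 \left(- \frac{13}{-9}\right) \left(-73\right) = - 59 \left(\left(-13\right) \left(- \frac{1}{9}\right)\right) \left(-73\right) = \left(-59\right) \frac{13}{9} \left(-73\right) = \left(- \frac{767}{9}\right) \left(-73\right) = \frac{55991}{9}$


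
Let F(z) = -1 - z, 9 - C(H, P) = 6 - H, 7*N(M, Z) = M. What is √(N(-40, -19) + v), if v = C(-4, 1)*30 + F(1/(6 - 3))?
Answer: I*√16338/21 ≈ 6.0867*I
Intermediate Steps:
N(M, Z) = M/7
C(H, P) = 3 + H (C(H, P) = 9 - (6 - H) = 9 + (-6 + H) = 3 + H)
v = -94/3 (v = (3 - 4)*30 + (-1 - 1/(6 - 3)) = -1*30 + (-1 - 1/3) = -30 + (-1 - 1*⅓) = -30 + (-1 - ⅓) = -30 - 4/3 = -94/3 ≈ -31.333)
√(N(-40, -19) + v) = √((⅐)*(-40) - 94/3) = √(-40/7 - 94/3) = √(-778/21) = I*√16338/21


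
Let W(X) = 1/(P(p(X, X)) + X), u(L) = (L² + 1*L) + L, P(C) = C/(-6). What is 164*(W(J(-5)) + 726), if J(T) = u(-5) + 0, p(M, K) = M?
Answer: 2976928/25 ≈ 1.1908e+5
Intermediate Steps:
P(C) = -C/6 (P(C) = C*(-⅙) = -C/6)
u(L) = L² + 2*L (u(L) = (L² + L) + L = (L + L²) + L = L² + 2*L)
J(T) = 15 (J(T) = -5*(2 - 5) + 0 = -5*(-3) + 0 = 15 + 0 = 15)
W(X) = 6/(5*X) (W(X) = 1/(-X/6 + X) = 1/(5*X/6) = 6/(5*X))
164*(W(J(-5)) + 726) = 164*((6/5)/15 + 726) = 164*((6/5)*(1/15) + 726) = 164*(2/25 + 726) = 164*(18152/25) = 2976928/25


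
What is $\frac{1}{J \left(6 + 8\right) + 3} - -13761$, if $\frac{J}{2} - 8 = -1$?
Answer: $\frac{2738440}{199} \approx 13761.0$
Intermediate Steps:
$J = 14$ ($J = 16 + 2 \left(-1\right) = 16 - 2 = 14$)
$\frac{1}{J \left(6 + 8\right) + 3} - -13761 = \frac{1}{14 \left(6 + 8\right) + 3} - -13761 = \frac{1}{14 \cdot 14 + 3} + 13761 = \frac{1}{196 + 3} + 13761 = \frac{1}{199} + 13761 = \frac{2738440}{199}$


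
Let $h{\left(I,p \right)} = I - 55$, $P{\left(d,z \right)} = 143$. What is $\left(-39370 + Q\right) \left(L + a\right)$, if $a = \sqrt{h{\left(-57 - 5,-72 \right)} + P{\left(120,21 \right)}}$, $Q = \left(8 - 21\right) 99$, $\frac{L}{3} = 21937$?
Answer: $-2675677827 - 40657 \sqrt{26} \approx -2.6759 \cdot 10^{9}$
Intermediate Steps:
$L = 65811$ ($L = 3 \cdot 21937 = 65811$)
$h{\left(I,p \right)} = -55 + I$
$Q = -1287$ ($Q = \left(8 - 21\right) 99 = \left(-13\right) 99 = -1287$)
$a = \sqrt{26}$ ($a = \sqrt{\left(-55 - 62\right) + 143} = \sqrt{-117 + 143} = \sqrt{26} \approx 5.099$)
$\left(-39370 + Q\right) \left(L + a\right) = \left(-39370 - 1287\right) \left(65811 + \sqrt{26}\right) = - 40657 \left(65811 + \sqrt{26}\right) = -2675677827 - 40657 \sqrt{26}$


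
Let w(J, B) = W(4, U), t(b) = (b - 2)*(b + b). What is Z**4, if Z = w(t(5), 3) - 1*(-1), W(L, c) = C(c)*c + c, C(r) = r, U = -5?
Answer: 194481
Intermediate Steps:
t(b) = 2*b*(-2 + b) (t(b) = (-2 + b)*(2*b) = 2*b*(-2 + b))
W(L, c) = c + c**2 (W(L, c) = c*c + c = c**2 + c = c + c**2)
w(J, B) = 20 (w(J, B) = -5*(1 - 5) = -5*(-4) = 20)
Z = 21 (Z = 20 - 1*(-1) = 20 + 1 = 21)
Z**4 = 21**4 = 194481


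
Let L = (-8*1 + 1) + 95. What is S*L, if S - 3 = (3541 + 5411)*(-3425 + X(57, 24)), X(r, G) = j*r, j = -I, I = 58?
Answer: -5302519992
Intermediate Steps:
j = -58 (j = -1*58 = -58)
X(r, G) = -58*r
S = -60255909 (S = 3 + (3541 + 5411)*(-3425 - 58*57) = 3 + 8952*(-3425 - 3306) = 3 + 8952*(-6731) = 3 - 60255912 = -60255909)
L = 88 (L = (-8 + 1) + 95 = -7 + 95 = 88)
S*L = -60255909*88 = -5302519992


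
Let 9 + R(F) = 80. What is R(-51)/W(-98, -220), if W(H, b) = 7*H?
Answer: -71/686 ≈ -0.10350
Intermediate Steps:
R(F) = 71 (R(F) = -9 + 80 = 71)
R(-51)/W(-98, -220) = 71/((7*(-98))) = 71/(-686) = 71*(-1/686) = -71/686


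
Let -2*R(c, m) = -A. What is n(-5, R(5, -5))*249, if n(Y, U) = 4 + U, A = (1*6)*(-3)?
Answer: -1245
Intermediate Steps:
A = -18 (A = 6*(-3) = -18)
R(c, m) = -9 (R(c, m) = -(-1)*(-18)/2 = -½*18 = -9)
n(-5, R(5, -5))*249 = (4 - 9)*249 = -5*249 = -1245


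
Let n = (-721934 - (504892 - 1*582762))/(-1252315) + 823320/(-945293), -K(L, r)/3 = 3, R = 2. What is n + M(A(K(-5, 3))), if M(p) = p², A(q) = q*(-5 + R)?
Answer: 862571329007007/1183804603295 ≈ 728.64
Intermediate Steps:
K(L, r) = -9 (K(L, r) = -3*3 = -9)
A(q) = -3*q (A(q) = q*(-5 + 2) = q*(-3) = -3*q)
n = -422226795048/1183804603295 (n = (-721934 - (504892 - 582762))*(-1/1252315) + 823320*(-1/945293) = (-721934 - 1*(-77870))*(-1/1252315) - 823320/945293 = (-721934 + 77870)*(-1/1252315) - 823320/945293 = -644064*(-1/1252315) - 823320/945293 = 644064/1252315 - 823320/945293 = -422226795048/1183804603295 ≈ -0.35667)
n + M(A(K(-5, 3))) = -422226795048/1183804603295 + (-3*(-9))² = -422226795048/1183804603295 + 27² = -422226795048/1183804603295 + 729 = 862571329007007/1183804603295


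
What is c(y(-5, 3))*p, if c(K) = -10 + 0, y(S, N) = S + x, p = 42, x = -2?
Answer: -420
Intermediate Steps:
y(S, N) = -2 + S (y(S, N) = S - 2 = -2 + S)
c(K) = -10
c(y(-5, 3))*p = -10*42 = -420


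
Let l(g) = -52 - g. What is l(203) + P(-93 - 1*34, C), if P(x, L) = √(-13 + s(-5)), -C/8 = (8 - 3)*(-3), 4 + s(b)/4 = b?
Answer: -255 + 7*I ≈ -255.0 + 7.0*I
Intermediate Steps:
s(b) = -16 + 4*b
C = 120 (C = -8*(8 - 3)*(-3) = -40*(-3) = -8*(-15) = 120)
P(x, L) = 7*I (P(x, L) = √(-13 + (-16 + 4*(-5))) = √(-13 + (-16 - 20)) = √(-13 - 36) = √(-49) = 7*I)
l(203) + P(-93 - 1*34, C) = (-52 - 1*203) + 7*I = (-52 - 203) + 7*I = -255 + 7*I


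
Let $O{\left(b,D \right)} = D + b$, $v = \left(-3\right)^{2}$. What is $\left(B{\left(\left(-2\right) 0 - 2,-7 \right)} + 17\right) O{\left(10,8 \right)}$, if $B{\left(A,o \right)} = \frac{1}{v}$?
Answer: $308$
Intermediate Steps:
$v = 9$
$B{\left(A,o \right)} = \frac{1}{9}$
$\left(B{\left(\left(-2\right) 0 - 2,-7 \right)} + 17\right) O{\left(10,8 \right)} = \left(\frac{1}{9} + 17\right) \left(8 + 10\right) = \frac{154}{9} \cdot 18 = 308$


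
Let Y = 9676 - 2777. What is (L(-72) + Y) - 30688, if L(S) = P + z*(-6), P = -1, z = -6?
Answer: -23754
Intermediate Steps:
Y = 6899
L(S) = 35 (L(S) = -1 - 6*(-6) = -1 + 36 = 35)
(L(-72) + Y) - 30688 = (35 + 6899) - 30688 = 6934 - 30688 = -23754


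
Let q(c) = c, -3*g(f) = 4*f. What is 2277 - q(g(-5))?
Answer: 6811/3 ≈ 2270.3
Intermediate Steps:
g(f) = -4*f/3
2277 - q(g(-5)) = 2277 - (-4)*(-5)/3 = 2277 - 1*20/3 = 2277 - 20/3 = 6811/3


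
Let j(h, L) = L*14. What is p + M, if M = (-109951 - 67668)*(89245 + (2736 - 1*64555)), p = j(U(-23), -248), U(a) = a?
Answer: -4871382166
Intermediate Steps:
j(h, L) = 14*L
p = -3472 (p = 14*(-248) = -3472)
M = -4871378694 (M = -177619*(89245 + (2736 - 64555)) = -177619*(89245 - 61819) = -177619*27426 = -4871378694)
p + M = -3472 - 4871378694 = -4871382166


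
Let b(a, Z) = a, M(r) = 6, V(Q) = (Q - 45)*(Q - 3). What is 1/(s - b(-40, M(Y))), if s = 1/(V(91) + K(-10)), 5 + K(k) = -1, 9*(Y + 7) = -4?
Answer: 4042/161681 ≈ 0.025000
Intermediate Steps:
Y = -67/9 (Y = -7 + (1/9)*(-4) = -7 - 4/9 = -67/9 ≈ -7.4444)
V(Q) = (-45 + Q)*(-3 + Q)
K(k) = -6 (K(k) = -5 - 1 = -6)
s = 1/4042 (s = 1/((135 + 91**2 - 48*91) - 6) = 1/((135 + 8281 - 4368) - 6) = 1/(4048 - 6) = 1/4042 ≈ 0.00024740)
1/(s - b(-40, M(Y))) = 1/(1/4042 - 1*(-40)) = 1/(1/4042 + 40) = 1/(161681/4042) = 4042/161681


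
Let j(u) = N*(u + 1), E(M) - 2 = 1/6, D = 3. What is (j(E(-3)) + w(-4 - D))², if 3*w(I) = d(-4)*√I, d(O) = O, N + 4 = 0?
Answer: 148 + 304*I*√7/9 ≈ 148.0 + 89.368*I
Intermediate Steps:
N = -4 (N = -4 + 0 = -4)
w(I) = -4*√I/3 (w(I) = (-4*√I)/3 = -4*√I/3)
E(M) = 13/6 (E(M) = 2 + 1/6 = 2 + ⅙ = 13/6)
j(u) = -4 - 4*u (j(u) = -4*(u + 1) = -4*(1 + u) = -4 - 4*u)
(j(E(-3)) + w(-4 - D))² = ((-4 - 4*13/6) - 4*√(-4 - 1*3)/3)² = ((-4 - 26/3) - 4*√(-4 - 3)/3)² = (-38/3 - 4*I*√7/3)²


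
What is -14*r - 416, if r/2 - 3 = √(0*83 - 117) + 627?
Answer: -18056 - 84*I*√13 ≈ -18056.0 - 302.87*I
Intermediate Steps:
r = 1260 + 6*I*√13 (r = 6 + 2*(√(0*83 - 117) + 627) = 6 + 2*(√(0 - 117) + 627) = 6 + 2*(√(-117) + 627) = 6 + 2*(3*I*√13 + 627) = 6 + 2*(627 + 3*I*√13) = 6 + (1254 + 6*I*√13) = 1260 + 6*I*√13 ≈ 1260.0 + 21.633*I)
-14*r - 416 = -14*(1260 + 6*I*√13) - 416 = (-17640 - 84*I*√13) - 416 = -18056 - 84*I*√13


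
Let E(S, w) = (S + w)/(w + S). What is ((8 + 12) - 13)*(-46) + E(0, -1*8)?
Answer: -321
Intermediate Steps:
E(S, w) = 1 (E(S, w) = (S + w)/(S + w) = 1)
((8 + 12) - 13)*(-46) + E(0, -1*8) = ((8 + 12) - 13)*(-46) + 1 = (20 - 13)*(-46) + 1 = 7*(-46) + 1 = -322 + 1 = -321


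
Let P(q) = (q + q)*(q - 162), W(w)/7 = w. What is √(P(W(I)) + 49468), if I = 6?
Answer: 2*√9847 ≈ 198.46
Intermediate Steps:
W(w) = 7*w
P(q) = 2*q*(-162 + q) (P(q) = (2*q)*(-162 + q) = 2*q*(-162 + q))
√(P(W(I)) + 49468) = √(2*(7*6)*(-162 + 7*6) + 49468) = √(2*42*(-162 + 42) + 49468) = √(2*42*(-120) + 49468) = √(-10080 + 49468) = √39388 = 2*√9847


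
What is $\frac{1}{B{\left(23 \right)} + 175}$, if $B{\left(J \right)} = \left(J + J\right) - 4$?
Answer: $\frac{1}{217} \approx 0.0046083$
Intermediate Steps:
$B{\left(J \right)} = -4 + 2 J$ ($B{\left(J \right)} = 2 J - 4 = -4 + 2 J$)
$\frac{1}{B{\left(23 \right)} + 175} = \frac{1}{\left(-4 + 2 \cdot 23\right) + 175} = \frac{1}{\left(-4 + 46\right) + 175} = \frac{1}{42 + 175} = \frac{1}{217}$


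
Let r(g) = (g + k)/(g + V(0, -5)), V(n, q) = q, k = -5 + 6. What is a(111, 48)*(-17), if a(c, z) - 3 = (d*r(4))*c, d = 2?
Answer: 18819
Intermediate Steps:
k = 1
r(g) = (1 + g)/(-5 + g) (r(g) = (g + 1)/(g - 5) = (1 + g)/(-5 + g))
a(c, z) = 3 - 10*c (a(c, z) = 3 + (2*((1 + 4)/(-5 + 4)))*c = 3 + (2*(5/(-1)))*c = 3 + (2*(-1*5))*c = 3 + (2*(-5))*c = 3 - 10*c)
a(111, 48)*(-17) = (3 - 10*111)*(-17) = (3 - 1110)*(-17) = -1107*(-17) = 18819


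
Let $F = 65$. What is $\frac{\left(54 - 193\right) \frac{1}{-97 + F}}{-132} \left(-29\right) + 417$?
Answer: $\frac{1765439}{4224} \approx 417.95$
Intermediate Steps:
$\frac{\left(54 - 193\right) \frac{1}{-97 + F}}{-132} \left(-29\right) + 417 = \frac{\left(54 - 193\right) \frac{1}{-97 + 65}}{-132} \left(-29\right) + 417 = - \frac{139}{-32} \left(- \frac{1}{132}\right) \left(-29\right) + 417 = \left(-139\right) \left(- \frac{1}{32}\right) \left(- \frac{1}{132}\right) \left(-29\right) + 417 = \frac{139}{32} \left(- \frac{1}{132}\right) \left(-29\right) + 417 = \left(- \frac{139}{4224}\right) \left(-29\right) + 417 = \frac{4031}{4224} + 417 = \frac{1765439}{4224}$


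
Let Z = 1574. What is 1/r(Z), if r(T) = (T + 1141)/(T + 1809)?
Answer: 3383/2715 ≈ 1.2460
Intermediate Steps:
r(T) = (1141 + T)/(1809 + T)
1/r(Z) = 1/((1141 + 1574)/(1809 + 1574)) = 1/(2715/3383) = 3383/2715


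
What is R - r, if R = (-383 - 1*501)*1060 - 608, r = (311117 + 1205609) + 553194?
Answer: -3007568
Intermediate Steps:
r = 2069920 (r = 1516726 + 553194 = 2069920)
R = -937648 (R = (-383 - 501)*1060 - 608 = -884*1060 - 608 = -937040 - 608 = -937648)
R - r = -937648 - 1*2069920 = -937648 - 2069920 = -3007568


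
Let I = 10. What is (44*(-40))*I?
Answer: -17600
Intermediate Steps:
(44*(-40))*I = (44*(-40))*10 = -1760*10 = -17600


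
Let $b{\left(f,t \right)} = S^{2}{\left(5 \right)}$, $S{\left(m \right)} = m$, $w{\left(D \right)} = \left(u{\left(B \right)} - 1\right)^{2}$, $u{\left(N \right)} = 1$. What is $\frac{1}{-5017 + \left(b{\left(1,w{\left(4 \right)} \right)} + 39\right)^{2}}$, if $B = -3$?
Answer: $- \frac{1}{921} \approx -0.0010858$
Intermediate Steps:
$w{\left(D \right)} = 0$ ($w{\left(D \right)} = \left(1 - 1\right)^{2} = 0^{2} = 0$)
$b{\left(f,t \right)} = 25$ ($b{\left(f,t \right)} = 5^{2} = 25$)
$\frac{1}{-5017 + \left(b{\left(1,w{\left(4 \right)} \right)} + 39\right)^{2}} = \frac{1}{-5017 + \left(25 + 39\right)^{2}} = \frac{1}{-5017 + 64^{2}} = \frac{1}{-5017 + 4096} = \frac{1}{-921} = - \frac{1}{921}$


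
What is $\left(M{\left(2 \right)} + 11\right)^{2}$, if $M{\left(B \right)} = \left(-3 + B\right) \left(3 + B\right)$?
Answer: $36$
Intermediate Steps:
$\left(M{\left(2 \right)} + 11\right)^{2} = \left(\left(-9 + 2^{2}\right) + 11\right)^{2} = \left(\left(-9 + 4\right) + 11\right)^{2} = \left(-5 + 11\right)^{2} = 6^{2} = 36$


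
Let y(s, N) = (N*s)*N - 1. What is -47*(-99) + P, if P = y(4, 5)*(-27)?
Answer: 1980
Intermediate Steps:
y(s, N) = -1 + s*N**2 (y(s, N) = s*N**2 - 1 = -1 + s*N**2)
P = -2673 (P = (-1 + 4*5**2)*(-27) = (-1 + 4*25)*(-27) = (-1 + 100)*(-27) = 99*(-27) = -2673)
-47*(-99) + P = -47*(-99) - 2673 = 4653 - 2673 = 1980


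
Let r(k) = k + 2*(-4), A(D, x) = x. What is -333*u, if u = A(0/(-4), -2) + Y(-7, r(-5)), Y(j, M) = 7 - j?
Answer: -3996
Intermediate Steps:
r(k) = -8 + k (r(k) = k - 8 = -8 + k)
u = 12 (u = -2 + (7 - 1*(-7)) = -2 + (7 + 7) = -2 + 14 = 12)
-333*u = -333*12 = -3996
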